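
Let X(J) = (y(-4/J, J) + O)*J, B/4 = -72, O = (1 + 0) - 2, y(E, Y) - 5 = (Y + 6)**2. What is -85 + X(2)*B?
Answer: -39253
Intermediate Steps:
y(E, Y) = 5 + (6 + Y)**2 (y(E, Y) = 5 + (Y + 6)**2 = 5 + (6 + Y)**2)
O = -1 (O = 1 - 2 = -1)
B = -288 (B = 4*(-72) = -288)
X(J) = J*(4 + (6 + J)**2) (X(J) = ((5 + (6 + J)**2) - 1)*J = (4 + (6 + J)**2)*J = J*(4 + (6 + J)**2))
-85 + X(2)*B = -85 + (2*(4 + (6 + 2)**2))*(-288) = -85 + (2*(4 + 8**2))*(-288) = -85 + (2*(4 + 64))*(-288) = -85 + (2*68)*(-288) = -85 + 136*(-288) = -85 - 39168 = -39253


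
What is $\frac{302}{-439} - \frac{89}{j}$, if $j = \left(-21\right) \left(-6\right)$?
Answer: $- \frac{77123}{55314} \approx -1.3943$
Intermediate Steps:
$j = 126$
$\frac{302}{-439} - \frac{89}{j} = \frac{302}{-439} - \frac{89}{126} = 302 \left(- \frac{1}{439}\right) - \frac{89}{126} = - \frac{302}{439} - \frac{89}{126} = - \frac{77123}{55314}$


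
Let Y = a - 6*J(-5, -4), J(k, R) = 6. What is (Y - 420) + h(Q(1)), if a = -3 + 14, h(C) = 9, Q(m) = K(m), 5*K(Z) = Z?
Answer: -436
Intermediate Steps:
K(Z) = Z/5
Q(m) = m/5
a = 11
Y = -25 (Y = 11 - 6*6 = 11 - 36 = -25)
(Y - 420) + h(Q(1)) = (-25 - 420) + 9 = -445 + 9 = -436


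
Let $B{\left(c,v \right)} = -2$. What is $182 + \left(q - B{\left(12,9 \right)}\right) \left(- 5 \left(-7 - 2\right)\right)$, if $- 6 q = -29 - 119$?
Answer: $1382$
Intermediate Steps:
$q = \frac{74}{3}$ ($q = - \frac{-29 - 119}{6} = \left(- \frac{1}{6}\right) \left(-148\right) = \frac{74}{3} \approx 24.667$)
$182 + \left(q - B{\left(12,9 \right)}\right) \left(- 5 \left(-7 - 2\right)\right) = 182 + \left(\frac{74}{3} - -2\right) \left(- 5 \left(-7 - 2\right)\right) = 182 + \left(\frac{74}{3} + 2\right) \left(\left(-5\right) \left(-9\right)\right) = 182 + \frac{80}{3} \cdot 45 = 182 + 1200 = 1382$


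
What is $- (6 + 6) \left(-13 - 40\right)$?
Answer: $636$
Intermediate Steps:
$- (6 + 6) \left(-13 - 40\right) = \left(-1\right) 12 \left(-53\right) = \left(-12\right) \left(-53\right) = 636$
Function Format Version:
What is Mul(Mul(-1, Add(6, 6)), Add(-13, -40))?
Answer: 636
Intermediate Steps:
Mul(Mul(-1, Add(6, 6)), Add(-13, -40)) = Mul(Mul(-1, 12), -53) = Mul(-12, -53) = 636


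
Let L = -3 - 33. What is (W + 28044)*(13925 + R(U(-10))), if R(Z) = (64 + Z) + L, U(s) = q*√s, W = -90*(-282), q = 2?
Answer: 745425072 + 106848*I*√10 ≈ 7.4542e+8 + 3.3788e+5*I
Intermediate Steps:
W = 25380
L = -36
U(s) = 2*√s
R(Z) = 28 + Z (R(Z) = (64 + Z) - 36 = 28 + Z)
(W + 28044)*(13925 + R(U(-10))) = (25380 + 28044)*(13925 + (28 + 2*√(-10))) = 53424*(13925 + (28 + 2*(I*√10))) = 53424*(13925 + (28 + 2*I*√10)) = 53424*(13953 + 2*I*√10) = 745425072 + 106848*I*√10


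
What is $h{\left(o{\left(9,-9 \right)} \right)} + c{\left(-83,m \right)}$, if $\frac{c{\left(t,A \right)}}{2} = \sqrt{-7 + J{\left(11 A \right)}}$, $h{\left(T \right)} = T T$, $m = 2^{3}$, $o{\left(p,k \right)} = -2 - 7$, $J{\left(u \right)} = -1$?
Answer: $81 + 4 i \sqrt{2} \approx 81.0 + 5.6569 i$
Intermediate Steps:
$o{\left(p,k \right)} = -9$ ($o{\left(p,k \right)} = -2 - 7 = -9$)
$m = 8$
$h{\left(T \right)} = T^{2}$
$c{\left(t,A \right)} = 4 i \sqrt{2}$ ($c{\left(t,A \right)} = 2 \sqrt{-7 - 1} = 2 \sqrt{-8} = 2 \cdot 2 i \sqrt{2} = 4 i \sqrt{2}$)
$h{\left(o{\left(9,-9 \right)} \right)} + c{\left(-83,m \right)} = \left(-9\right)^{2} + 4 i \sqrt{2} = 81 + 4 i \sqrt{2}$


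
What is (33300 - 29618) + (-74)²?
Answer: 9158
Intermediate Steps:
(33300 - 29618) + (-74)² = 3682 + 5476 = 9158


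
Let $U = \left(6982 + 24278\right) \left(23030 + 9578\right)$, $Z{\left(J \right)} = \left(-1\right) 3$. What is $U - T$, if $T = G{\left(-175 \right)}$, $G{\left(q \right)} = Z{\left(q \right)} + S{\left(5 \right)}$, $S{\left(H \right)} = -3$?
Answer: $1019326086$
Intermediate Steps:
$Z{\left(J \right)} = -3$
$G{\left(q \right)} = -6$ ($G{\left(q \right)} = -3 - 3 = -6$)
$T = -6$
$U = 1019326080$ ($U = 31260 \cdot 32608 = 1019326080$)
$U - T = 1019326080 - -6 = 1019326080 + 6 = 1019326086$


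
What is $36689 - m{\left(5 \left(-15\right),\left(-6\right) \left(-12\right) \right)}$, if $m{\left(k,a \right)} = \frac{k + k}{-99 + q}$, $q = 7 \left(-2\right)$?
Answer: $\frac{4145707}{113} \approx 36688.0$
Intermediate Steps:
$q = -14$
$m{\left(k,a \right)} = - \frac{2 k}{113}$ ($m{\left(k,a \right)} = \frac{k + k}{-99 - 14} = \frac{2 k}{-113} = 2 k \left(- \frac{1}{113}\right) = - \frac{2 k}{113}$)
$36689 - m{\left(5 \left(-15\right),\left(-6\right) \left(-12\right) \right)} = 36689 - - \frac{2 \cdot 5 \left(-15\right)}{113} = 36689 - \left(- \frac{2}{113}\right) \left(-75\right) = 36689 - \frac{150}{113} = \frac{4145707}{113}$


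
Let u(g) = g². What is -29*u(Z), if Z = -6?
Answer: -1044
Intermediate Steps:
-29*u(Z) = -29*(-6)² = -29*36 = -1044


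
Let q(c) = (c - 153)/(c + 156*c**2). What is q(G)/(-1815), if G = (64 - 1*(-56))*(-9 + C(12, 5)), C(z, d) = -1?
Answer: 41/12355134000 ≈ 3.3185e-9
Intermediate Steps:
G = -1200 (G = (64 - 1*(-56))*(-9 - 1) = (64 + 56)*(-10) = 120*(-10) = -1200)
q(c) = (-153 + c)/(c + 156*c**2)
q(G)/(-1815) = ((-153 - 1200)/((-1200)*(1 + 156*(-1200))))/(-1815) = -1/1200*(-1353)/(1 - 187200)*(-1/1815) = -1/1200*(-1353)/(-187199)*(-1/1815) = -1/1200*(-1/187199)*(-1353)*(-1/1815) = -451/74879600*(-1/1815) = 41/12355134000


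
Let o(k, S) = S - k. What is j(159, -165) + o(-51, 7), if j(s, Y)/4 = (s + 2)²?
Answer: 103742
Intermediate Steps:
j(s, Y) = 4*(2 + s)² (j(s, Y) = 4*(s + 2)² = 4*(2 + s)²)
j(159, -165) + o(-51, 7) = 4*(2 + 159)² + (7 - 1*(-51)) = 4*161² + (7 + 51) = 4*25921 + 58 = 103684 + 58 = 103742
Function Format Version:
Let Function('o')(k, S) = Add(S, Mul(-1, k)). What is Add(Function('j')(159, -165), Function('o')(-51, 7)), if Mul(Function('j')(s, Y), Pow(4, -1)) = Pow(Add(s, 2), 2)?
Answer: 103742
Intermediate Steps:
Function('j')(s, Y) = Mul(4, Pow(Add(2, s), 2)) (Function('j')(s, Y) = Mul(4, Pow(Add(s, 2), 2)) = Mul(4, Pow(Add(2, s), 2)))
Add(Function('j')(159, -165), Function('o')(-51, 7)) = Add(Mul(4, Pow(Add(2, 159), 2)), Add(7, Mul(-1, -51))) = Add(Mul(4, Pow(161, 2)), Add(7, 51)) = Add(Mul(4, 25921), 58) = Add(103684, 58) = 103742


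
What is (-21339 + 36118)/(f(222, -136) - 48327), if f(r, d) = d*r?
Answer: -14779/78519 ≈ -0.18822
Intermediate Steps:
(-21339 + 36118)/(f(222, -136) - 48327) = (-21339 + 36118)/(-136*222 - 48327) = 14779/(-30192 - 48327) = 14779/(-78519) = 14779*(-1/78519) = -14779/78519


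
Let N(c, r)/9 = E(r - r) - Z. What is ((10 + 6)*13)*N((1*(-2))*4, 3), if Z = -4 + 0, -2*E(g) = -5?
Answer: 12168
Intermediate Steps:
E(g) = 5/2 (E(g) = -½*(-5) = 5/2)
Z = -4
N(c, r) = 117/2 (N(c, r) = 9*(5/2 - 1*(-4)) = 9*(5/2 + 4) = 9*(13/2) = 117/2)
((10 + 6)*13)*N((1*(-2))*4, 3) = ((10 + 6)*13)*(117/2) = (16*13)*(117/2) = 208*(117/2) = 12168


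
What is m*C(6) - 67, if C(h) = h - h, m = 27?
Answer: -67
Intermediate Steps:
C(h) = 0
m*C(6) - 67 = 27*0 - 67 = 0 - 67 = -67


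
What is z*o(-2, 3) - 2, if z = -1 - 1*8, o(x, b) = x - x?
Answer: -2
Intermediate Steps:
o(x, b) = 0
z = -9 (z = -1 - 8 = -9)
z*o(-2, 3) - 2 = -9*0 - 2 = 0 - 2 = -2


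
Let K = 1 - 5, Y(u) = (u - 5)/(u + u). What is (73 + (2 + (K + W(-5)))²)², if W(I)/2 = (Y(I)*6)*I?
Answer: 15342889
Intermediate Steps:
Y(u) = (-5 + u)/(2*u) (Y(u) = (-5 + u)/((2*u)) = (-5 + u)*(1/(2*u)) = (-5 + u)/(2*u))
W(I) = -30 + 6*I (W(I) = 2*((((-5 + I)/(2*I))*6)*I) = 2*((3*(-5 + I)/I)*I) = 2*(-15 + 3*I) = -30 + 6*I)
K = -4
(73 + (2 + (K + W(-5)))²)² = (73 + (2 + (-4 + (-30 + 6*(-5))))²)² = (73 + (2 + (-4 + (-30 - 30)))²)² = (73 + (2 + (-4 - 60))²)² = (73 + (2 - 64)²)² = (73 + (-62)²)² = (73 + 3844)² = 3917² = 15342889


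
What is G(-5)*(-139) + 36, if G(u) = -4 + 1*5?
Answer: -103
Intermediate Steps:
G(u) = 1 (G(u) = -4 + 5 = 1)
G(-5)*(-139) + 36 = 1*(-139) + 36 = -139 + 36 = -103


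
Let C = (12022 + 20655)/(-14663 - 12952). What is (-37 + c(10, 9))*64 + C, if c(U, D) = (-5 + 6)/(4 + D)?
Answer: -848757601/358995 ≈ -2364.3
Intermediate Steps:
C = -32677/27615 (C = 32677/(-27615) = 32677*(-1/27615) = -32677/27615 ≈ -1.1833)
c(U, D) = 1/(4 + D)
(-37 + c(10, 9))*64 + C = (-37 + 1/(4 + 9))*64 - 32677/27615 = (-37 + 1/13)*64 - 32677/27615 = -480/13*64 - 32677/27615 = -30720/13 - 32677/27615 = -848757601/358995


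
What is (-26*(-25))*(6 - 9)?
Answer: -1950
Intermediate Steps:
(-26*(-25))*(6 - 9) = 650*(-3) = -1950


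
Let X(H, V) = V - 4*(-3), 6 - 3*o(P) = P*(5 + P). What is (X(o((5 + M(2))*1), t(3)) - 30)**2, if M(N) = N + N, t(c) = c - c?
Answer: 324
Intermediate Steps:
t(c) = 0
M(N) = 2*N
o(P) = 2 - P*(5 + P)/3
X(H, V) = 12 + V (X(H, V) = V + 12 = 12 + V)
(X(o((5 + M(2))*1), t(3)) - 30)**2 = ((12 + 0) - 30)**2 = (12 - 30)**2 = (-18)**2 = 324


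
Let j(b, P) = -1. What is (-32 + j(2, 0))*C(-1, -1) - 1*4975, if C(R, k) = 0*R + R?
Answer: -4942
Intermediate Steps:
C(R, k) = R (C(R, k) = 0 + R = R)
(-32 + j(2, 0))*C(-1, -1) - 1*4975 = (-32 - 1)*(-1) - 1*4975 = -33*(-1) - 4975 = 33 - 4975 = -4942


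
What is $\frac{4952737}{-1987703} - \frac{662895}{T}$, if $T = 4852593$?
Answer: $- \frac{2816806141914}{1071723740431} \approx -2.6283$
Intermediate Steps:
$\frac{4952737}{-1987703} - \frac{662895}{T} = \frac{4952737}{-1987703} - \frac{662895}{4852593} = 4952737 \left(- \frac{1}{1987703}\right) - \frac{73655}{539177} = - \frac{4952737}{1987703} - \frac{73655}{539177} = - \frac{2816806141914}{1071723740431}$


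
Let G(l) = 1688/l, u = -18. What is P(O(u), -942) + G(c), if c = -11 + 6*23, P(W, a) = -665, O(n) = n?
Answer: -82767/127 ≈ -651.71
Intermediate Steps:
c = 127 (c = -11 + 138 = 127)
P(O(u), -942) + G(c) = -665 + 1688/127 = -82767/127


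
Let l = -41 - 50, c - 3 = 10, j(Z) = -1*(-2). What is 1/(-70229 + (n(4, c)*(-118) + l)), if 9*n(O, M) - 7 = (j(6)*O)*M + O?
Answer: -9/646450 ≈ -1.3922e-5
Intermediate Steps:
j(Z) = 2
c = 13 (c = 3 + 10 = 13)
n(O, M) = 7/9 + O/9 + 2*M*O/9 (n(O, M) = 7/9 + ((2*O)*M + O)/9 = 7/9 + (2*M*O + O)/9 = 7/9 + (O + 2*M*O)/9 = 7/9 + (O/9 + 2*M*O/9) = 7/9 + O/9 + 2*M*O/9)
l = -91
1/(-70229 + (n(4, c)*(-118) + l)) = 1/(-70229 + ((7/9 + (1/9)*4 + (2/9)*13*4)*(-118) - 91)) = 1/(-70229 + ((7/9 + 4/9 + 104/9)*(-118) - 91)) = 1/(-70229 + ((115/9)*(-118) - 91)) = 1/(-70229 + (-13570/9 - 91)) = 1/(-70229 - 14389/9) = 1/(-646450/9) = -9/646450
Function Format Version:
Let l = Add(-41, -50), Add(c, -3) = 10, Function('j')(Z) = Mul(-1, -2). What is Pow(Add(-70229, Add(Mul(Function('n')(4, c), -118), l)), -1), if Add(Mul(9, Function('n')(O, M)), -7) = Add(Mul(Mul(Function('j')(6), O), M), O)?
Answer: Rational(-9, 646450) ≈ -1.3922e-5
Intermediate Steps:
Function('j')(Z) = 2
c = 13 (c = Add(3, 10) = 13)
Function('n')(O, M) = Add(Rational(7, 9), Mul(Rational(1, 9), O), Mul(Rational(2, 9), M, O)) (Function('n')(O, M) = Add(Rational(7, 9), Mul(Rational(1, 9), Add(Mul(Mul(2, O), M), O))) = Add(Rational(7, 9), Mul(Rational(1, 9), Add(Mul(2, M, O), O))) = Add(Rational(7, 9), Mul(Rational(1, 9), Add(O, Mul(2, M, O)))) = Add(Rational(7, 9), Add(Mul(Rational(1, 9), O), Mul(Rational(2, 9), M, O))) = Add(Rational(7, 9), Mul(Rational(1, 9), O), Mul(Rational(2, 9), M, O)))
l = -91
Pow(Add(-70229, Add(Mul(Function('n')(4, c), -118), l)), -1) = Pow(Add(-70229, Add(Mul(Add(Rational(7, 9), Mul(Rational(1, 9), 4), Mul(Rational(2, 9), 13, 4)), -118), -91)), -1) = Pow(Add(-70229, Add(Mul(Add(Rational(7, 9), Rational(4, 9), Rational(104, 9)), -118), -91)), -1) = Pow(Add(-70229, Add(Mul(Rational(115, 9), -118), -91)), -1) = Pow(Add(-70229, Add(Rational(-13570, 9), -91)), -1) = Pow(Add(-70229, Rational(-14389, 9)), -1) = Pow(Rational(-646450, 9), -1) = Rational(-9, 646450)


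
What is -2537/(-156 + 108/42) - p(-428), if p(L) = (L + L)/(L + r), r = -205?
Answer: 3440701/226614 ≈ 15.183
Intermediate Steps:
p(L) = 2*L/(-205 + L) (p(L) = (L + L)/(L - 205) = (2*L)/(-205 + L) = 2*L/(-205 + L))
-2537/(-156 + 108/42) - p(-428) = -2537/(-156 + 108/42) - 2*(-428)/(-205 - 428) = -2537/(-156 + 108*(1/42)) - 2*(-428)/(-633) = -2537/(-156 + 18/7) - 2*(-428)*(-1)/633 = -2537/(-1074/7) - 1*856/633 = -2537*(-7/1074) - 856/633 = 17759/1074 - 856/633 = 3440701/226614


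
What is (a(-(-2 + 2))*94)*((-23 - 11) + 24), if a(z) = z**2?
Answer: 0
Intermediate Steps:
(a(-(-2 + 2))*94)*((-23 - 11) + 24) = ((-(-2 + 2))**2*94)*((-23 - 11) + 24) = ((-1*0)**2*94)*(-34 + 24) = (0**2*94)*(-10) = (0*94)*(-10) = 0*(-10) = 0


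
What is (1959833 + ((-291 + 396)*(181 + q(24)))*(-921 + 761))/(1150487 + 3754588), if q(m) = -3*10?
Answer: -576967/4905075 ≈ -0.11763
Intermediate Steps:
q(m) = -30
(1959833 + ((-291 + 396)*(181 + q(24)))*(-921 + 761))/(1150487 + 3754588) = (1959833 + ((-291 + 396)*(181 - 30))*(-921 + 761))/(1150487 + 3754588) = (1959833 + (105*151)*(-160))/4905075 = (1959833 + 15855*(-160))*(1/4905075) = (1959833 - 2536800)*(1/4905075) = -576967*1/4905075 = -576967/4905075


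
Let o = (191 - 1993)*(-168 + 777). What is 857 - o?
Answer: 1098275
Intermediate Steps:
o = -1097418 (o = -1802*609 = -1097418)
857 - o = 857 - 1*(-1097418) = 857 + 1097418 = 1098275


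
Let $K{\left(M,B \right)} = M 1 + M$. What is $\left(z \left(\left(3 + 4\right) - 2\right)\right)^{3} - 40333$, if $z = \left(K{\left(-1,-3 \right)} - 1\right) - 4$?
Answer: $-83208$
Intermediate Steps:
$K{\left(M,B \right)} = 2 M$ ($K{\left(M,B \right)} = M + M = 2 M$)
$z = -7$ ($z = \left(2 \left(-1\right) - 1\right) - 4 = \left(-2 - 1\right) - 4 = -3 - 4 = -7$)
$\left(z \left(\left(3 + 4\right) - 2\right)\right)^{3} - 40333 = \left(- 7 \left(\left(3 + 4\right) - 2\right)\right)^{3} - 40333 = \left(- 7 \left(7 - 2\right)\right)^{3} - 40333 = \left(\left(-7\right) 5\right)^{3} - 40333 = \left(-35\right)^{3} - 40333 = -42875 - 40333 = -83208$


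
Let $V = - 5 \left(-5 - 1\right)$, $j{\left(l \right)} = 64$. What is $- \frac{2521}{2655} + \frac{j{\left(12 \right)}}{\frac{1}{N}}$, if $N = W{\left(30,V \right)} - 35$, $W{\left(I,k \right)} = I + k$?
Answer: $\frac{4245479}{2655} \approx 1599.1$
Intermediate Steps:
$V = 30$ ($V = \left(-5\right) \left(-6\right) = 30$)
$N = 25$ ($N = \left(30 + 30\right) - 35 = 60 - 35 = 25$)
$- \frac{2521}{2655} + \frac{j{\left(12 \right)}}{\frac{1}{N}} = - \frac{2521}{2655} + \frac{64}{\frac{1}{25}} = \left(-2521\right) \frac{1}{2655} + 64 \frac{1}{\frac{1}{25}} = - \frac{2521}{2655} + 64 \cdot 25 = - \frac{2521}{2655} + 1600 = \frac{4245479}{2655}$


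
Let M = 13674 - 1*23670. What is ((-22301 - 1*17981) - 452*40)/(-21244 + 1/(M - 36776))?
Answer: 909902488/331208123 ≈ 2.7472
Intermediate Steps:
M = -9996 (M = 13674 - 23670 = -9996)
((-22301 - 1*17981) - 452*40)/(-21244 + 1/(M - 36776)) = ((-22301 - 1*17981) - 452*40)/(-21244 + 1/(-9996 - 36776)) = ((-22301 - 17981) - 18080)/(-21244 + 1/(-46772)) = (-40282 - 18080)/(-21244 - 1/46772) = -58362/(-993624369/46772) = -58362*(-46772/993624369) = 909902488/331208123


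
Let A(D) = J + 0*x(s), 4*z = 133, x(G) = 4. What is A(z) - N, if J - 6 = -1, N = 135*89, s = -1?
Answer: -12010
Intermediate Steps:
N = 12015
z = 133/4 (z = (¼)*133 = 133/4 ≈ 33.250)
J = 5 (J = 6 - 1 = 5)
A(D) = 5 (A(D) = 5 + 0*4 = 5 + 0 = 5)
A(z) - N = 5 - 1*12015 = 5 - 12015 = -12010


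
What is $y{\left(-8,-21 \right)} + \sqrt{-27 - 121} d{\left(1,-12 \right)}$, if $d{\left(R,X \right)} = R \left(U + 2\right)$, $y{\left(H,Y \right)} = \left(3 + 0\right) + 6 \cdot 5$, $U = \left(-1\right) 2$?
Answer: $33$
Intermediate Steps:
$U = -2$
$y{\left(H,Y \right)} = 33$ ($y{\left(H,Y \right)} = 3 + 30 = 33$)
$d{\left(R,X \right)} = 0$ ($d{\left(R,X \right)} = R \left(-2 + 2\right) = R 0 = 0$)
$y{\left(-8,-21 \right)} + \sqrt{-27 - 121} d{\left(1,-12 \right)} = 33 + \sqrt{-27 - 121} \cdot 0 = 33 + \sqrt{-148} \cdot 0 = 33 + 2 i \sqrt{37} \cdot 0 = 33 + 0 = 33$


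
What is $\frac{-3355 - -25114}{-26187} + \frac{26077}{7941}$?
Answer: $\frac{170030060}{69316989} \approx 2.4529$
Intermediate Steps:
$\frac{-3355 - -25114}{-26187} + \frac{26077}{7941} = \left(-3355 + 25114\right) \left(- \frac{1}{26187}\right) + 26077 \cdot \frac{1}{7941} = 21759 \left(- \frac{1}{26187}\right) + \frac{26077}{7941} = - \frac{7253}{8729} + \frac{26077}{7941} = \frac{170030060}{69316989}$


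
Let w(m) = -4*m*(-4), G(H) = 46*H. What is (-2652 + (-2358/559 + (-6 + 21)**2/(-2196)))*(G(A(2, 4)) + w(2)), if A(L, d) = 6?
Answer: -27897986963/34099 ≈ -8.1815e+5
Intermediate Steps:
w(m) = 16*m
(-2652 + (-2358/559 + (-6 + 21)**2/(-2196)))*(G(A(2, 4)) + w(2)) = (-2652 + (-2358/559 + (-6 + 21)**2/(-2196)))*(46*6 + 16*2) = (-2652 + (-2358*1/559 + 15**2*(-1/2196)))*(276 + 32) = (-2652 + (-2358/559 + 225*(-1/2196)))*308 = (-2652 + (-2358/559 - 25/244))*308 = (-2652 - 589327/136396)*308 = -362311519/136396*308 = -27897986963/34099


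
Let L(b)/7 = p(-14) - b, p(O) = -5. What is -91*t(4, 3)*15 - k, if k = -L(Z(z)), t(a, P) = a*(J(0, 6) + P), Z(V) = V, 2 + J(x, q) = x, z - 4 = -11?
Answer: -5446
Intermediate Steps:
z = -7 (z = 4 - 11 = -7)
J(x, q) = -2 + x
t(a, P) = a*(-2 + P) (t(a, P) = a*((-2 + 0) + P) = a*(-2 + P))
L(b) = -35 - 7*b (L(b) = 7*(-5 - b) = -35 - 7*b)
k = -14 (k = -(-35 - 7*(-7)) = -(-35 + 49) = -1*14 = -14)
-91*t(4, 3)*15 - k = -364*(-2 + 3)*15 - 1*(-14) = -364*15 + 14 = -5460 + 14 = -5446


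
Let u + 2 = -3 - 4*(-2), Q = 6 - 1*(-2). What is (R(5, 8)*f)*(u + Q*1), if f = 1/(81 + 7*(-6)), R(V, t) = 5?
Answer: 55/39 ≈ 1.4103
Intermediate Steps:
Q = 8 (Q = 6 + 2 = 8)
f = 1/39 (f = 1/(81 - 42) = 1/39 ≈ 0.025641)
u = 3 (u = -2 + (-3 - 4*(-2)) = -2 + (-3 + 8) = -2 + 5 = 3)
(R(5, 8)*f)*(u + Q*1) = (5*(1/39))*(3 + 8*1) = 5*(3 + 8)/39 = (5/39)*11 = 55/39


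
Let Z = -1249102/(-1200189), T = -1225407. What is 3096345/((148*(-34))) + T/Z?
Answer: -100061225681199/84938936 ≈ -1.1780e+6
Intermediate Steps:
Z = 1249102/1200189 (Z = -1249102*(-1/1200189) = 1249102/1200189 ≈ 1.0408)
3096345/((148*(-34))) + T/Z = 3096345/((148*(-34))) - 1225407/1249102/1200189 = 3096345/(-5032) - 1225407*1200189/1249102 = 3096345*(-1/5032) - 1470720001923/1249102 = -83685/136 - 1470720001923/1249102 = -100061225681199/84938936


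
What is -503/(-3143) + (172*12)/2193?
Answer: 58839/53431 ≈ 1.1012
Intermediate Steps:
-503/(-3143) + (172*12)/2193 = -503*(-1/3143) + 2064*(1/2193) = 503/3143 + 16/17 = 58839/53431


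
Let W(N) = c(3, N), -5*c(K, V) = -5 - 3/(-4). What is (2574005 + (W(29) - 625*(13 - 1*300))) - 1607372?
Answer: 22920177/20 ≈ 1.1460e+6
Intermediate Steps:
c(K, V) = 17/20 (c(K, V) = -(-5 - 3/(-4))/5 = -(-5 - 3*(-1)/4)/5 = -(-5 - 1*(-3/4))/5 = -(-5 + 3/4)/5 = -1/5*(-17/4) = 17/20)
W(N) = 17/20
(2574005 + (W(29) - 625*(13 - 1*300))) - 1607372 = (2574005 + (17/20 - 625*(13 - 1*300))) - 1607372 = (2574005 + (17/20 - 625*(13 - 300))) - 1607372 = (2574005 + (17/20 - 625*(-287))) - 1607372 = (2574005 + (17/20 + 179375)) - 1607372 = (2574005 + 3587517/20) - 1607372 = 55067617/20 - 1607372 = 22920177/20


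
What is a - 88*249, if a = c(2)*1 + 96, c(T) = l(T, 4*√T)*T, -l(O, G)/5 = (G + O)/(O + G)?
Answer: -21826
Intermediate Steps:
l(O, G) = -5 (l(O, G) = -5*(G + O)/(O + G) = -5*(G + O)/(G + O) = -5*1 = -5)
c(T) = -5*T
a = 86 (a = -5*2*1 + 96 = -10*1 + 96 = -10 + 96 = 86)
a - 88*249 = 86 - 88*249 = 86 - 21912 = -21826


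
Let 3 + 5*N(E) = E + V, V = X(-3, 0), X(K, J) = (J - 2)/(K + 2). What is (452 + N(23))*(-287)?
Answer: -654934/5 ≈ -1.3099e+5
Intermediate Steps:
X(K, J) = (-2 + J)/(2 + K)
V = 2 (V = (-2 + 0)/(2 - 3) = -2/(-1) = -1*(-2) = 2)
N(E) = -1/5 + E/5 (N(E) = -3/5 + (E + 2)/5 = -3/5 + (2 + E)/5 = -3/5 + (2/5 + E/5) = -1/5 + E/5)
(452 + N(23))*(-287) = (452 + (-1/5 + (1/5)*23))*(-287) = (452 + (-1/5 + 23/5))*(-287) = (452 + 22/5)*(-287) = (2282/5)*(-287) = -654934/5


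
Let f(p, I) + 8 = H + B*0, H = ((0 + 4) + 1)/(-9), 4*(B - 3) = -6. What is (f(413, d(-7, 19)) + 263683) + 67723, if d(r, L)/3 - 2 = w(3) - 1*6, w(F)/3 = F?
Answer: 2982577/9 ≈ 3.3140e+5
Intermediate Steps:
B = 3/2 (B = 3 + (1/4)*(-6) = 3 - 3/2 = 3/2 ≈ 1.5000)
w(F) = 3*F
d(r, L) = 15 (d(r, L) = 6 + 3*(3*3 - 1*6) = 6 + 3*(9 - 6) = 6 + 3*3 = 6 + 9 = 15)
H = -5/9 (H = (4 + 1)*(-1/9) = 5*(-1/9) = -5/9 ≈ -0.55556)
f(p, I) = -77/9 (f(p, I) = -8 + (-5/9 + (3/2)*0) = -8 + (-5/9 + 0) = -8 - 5/9 = -77/9)
(f(413, d(-7, 19)) + 263683) + 67723 = (-77/9 + 263683) + 67723 = 2373070/9 + 67723 = 2982577/9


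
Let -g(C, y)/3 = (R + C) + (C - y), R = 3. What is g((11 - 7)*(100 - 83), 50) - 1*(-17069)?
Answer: 16802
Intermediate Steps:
g(C, y) = -9 - 6*C + 3*y (g(C, y) = -3*((3 + C) + (C - y)) = -3*(3 - y + 2*C) = -9 - 6*C + 3*y)
g((11 - 7)*(100 - 83), 50) - 1*(-17069) = (-9 - 6*(11 - 7)*(100 - 83) + 3*50) - 1*(-17069) = (-9 - 24*17 + 150) + 17069 = (-9 - 6*68 + 150) + 17069 = (-9 - 408 + 150) + 17069 = -267 + 17069 = 16802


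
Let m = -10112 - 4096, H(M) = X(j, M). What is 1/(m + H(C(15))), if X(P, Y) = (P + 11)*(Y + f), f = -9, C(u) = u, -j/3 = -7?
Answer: -1/14016 ≈ -7.1347e-5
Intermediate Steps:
j = 21 (j = -3*(-7) = 21)
X(P, Y) = (-9 + Y)*(11 + P) (X(P, Y) = (P + 11)*(Y - 9) = (11 + P)*(-9 + Y) = (-9 + Y)*(11 + P))
H(M) = -288 + 32*M (H(M) = -99 - 9*21 + 11*M + 21*M = -99 - 189 + 11*M + 21*M = -288 + 32*M)
m = -14208
1/(m + H(C(15))) = 1/(-14208 + (-288 + 32*15)) = 1/(-14208 + (-288 + 480)) = 1/(-14208 + 192) = 1/(-14016) = -1/14016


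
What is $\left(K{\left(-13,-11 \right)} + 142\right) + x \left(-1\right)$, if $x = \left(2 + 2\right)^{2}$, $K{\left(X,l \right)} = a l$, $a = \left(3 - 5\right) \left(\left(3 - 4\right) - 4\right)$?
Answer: $16$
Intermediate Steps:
$a = 10$ ($a = - 2 \left(\left(3 - 4\right) - 4\right) = - 2 \left(-1 - 4\right) = \left(-2\right) \left(-5\right) = 10$)
$K{\left(X,l \right)} = 10 l$
$x = 16$ ($x = 4^{2} = 16$)
$\left(K{\left(-13,-11 \right)} + 142\right) + x \left(-1\right) = \left(10 \left(-11\right) + 142\right) + 16 \left(-1\right) = \left(-110 + 142\right) - 16 = 32 - 16 = 16$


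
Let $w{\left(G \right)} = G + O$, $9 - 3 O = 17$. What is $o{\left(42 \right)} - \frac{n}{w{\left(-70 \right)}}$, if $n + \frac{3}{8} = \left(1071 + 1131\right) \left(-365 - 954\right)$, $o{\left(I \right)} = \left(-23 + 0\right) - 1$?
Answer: $- \frac{69748377}{1744} \approx -39993.0$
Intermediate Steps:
$O = - \frac{8}{3}$ ($O = 3 - \frac{17}{3} = - \frac{8}{3} \approx -2.6667$)
$w{\left(G \right)} = - \frac{8}{3} + G$ ($w{\left(G \right)} = G - \frac{8}{3} = - \frac{8}{3} + G$)
$o{\left(I \right)} = -24$ ($o{\left(I \right)} = -23 - 1 = -24$)
$n = - \frac{23235507}{8}$ ($n = - \frac{3}{8} + \left(1071 + 1131\right) \left(-365 - 954\right) = - \frac{3}{8} + 2202 \left(-1319\right) = - \frac{3}{8} - 2904438 = - \frac{23235507}{8} \approx -2.9044 \cdot 10^{6}$)
$o{\left(42 \right)} - \frac{n}{w{\left(-70 \right)}} = -24 - - \frac{23235507}{8 \left(- \frac{8}{3} - 70\right)} = -24 - - \frac{23235507}{8 \left(- \frac{218}{3}\right)} = -24 - \left(- \frac{23235507}{8}\right) \left(- \frac{3}{218}\right) = -24 - \frac{69706521}{1744} = - \frac{69748377}{1744}$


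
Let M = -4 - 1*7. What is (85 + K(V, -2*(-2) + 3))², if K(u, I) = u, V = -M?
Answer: 9216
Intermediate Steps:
M = -11 (M = -4 - 7 = -11)
V = 11 (V = -1*(-11) = 11)
(85 + K(V, -2*(-2) + 3))² = (85 + 11)² = 96² = 9216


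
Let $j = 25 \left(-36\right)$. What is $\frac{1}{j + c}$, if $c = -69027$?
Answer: $- \frac{1}{69927} \approx -1.4301 \cdot 10^{-5}$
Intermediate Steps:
$j = -900$
$\frac{1}{j + c} = \frac{1}{-900 - 69027} = \frac{1}{-69927} = - \frac{1}{69927}$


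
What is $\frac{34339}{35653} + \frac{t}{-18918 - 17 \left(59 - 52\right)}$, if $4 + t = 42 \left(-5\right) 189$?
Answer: $\frac{2068921725}{678726161} \approx 3.0482$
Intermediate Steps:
$t = -39694$ ($t = -4 + 42 \left(-5\right) 189 = -4 - 39690 = -39694$)
$\frac{34339}{35653} + \frac{t}{-18918 - 17 \left(59 - 52\right)} = \frac{34339}{35653} - \frac{39694}{-18918 - 17 \left(59 - 52\right)} = 34339 \cdot \frac{1}{35653} - \frac{39694}{-18918 - 119} = \frac{34339}{35653} - \frac{39694}{-18918 - 119} = \frac{34339}{35653} - \frac{39694}{-19037} = \frac{34339}{35653} - - \frac{39694}{19037} = \frac{34339}{35653} + \frac{39694}{19037} = \frac{2068921725}{678726161}$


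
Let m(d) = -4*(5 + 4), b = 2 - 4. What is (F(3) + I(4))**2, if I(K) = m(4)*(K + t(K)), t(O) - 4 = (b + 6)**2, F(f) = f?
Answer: 741321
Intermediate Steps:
b = -2
m(d) = -36 (m(d) = -4*9 = -36)
t(O) = 20 (t(O) = 4 + (-2 + 6)**2 = 4 + 4**2 = 4 + 16 = 20)
I(K) = -720 - 36*K (I(K) = -36*(K + 20) = -36*(20 + K) = -720 - 36*K)
(F(3) + I(4))**2 = (3 + (-720 - 36*4))**2 = (3 + (-720 - 144))**2 = (3 - 864)**2 = (-861)**2 = 741321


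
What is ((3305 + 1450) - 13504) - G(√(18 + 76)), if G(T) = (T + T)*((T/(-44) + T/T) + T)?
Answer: -98260/11 - 2*√94 ≈ -8952.1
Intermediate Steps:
G(T) = 2*T*(1 + 43*T/44) (G(T) = (2*T)*((T*(-1/44) + 1) + T) = (2*T)*((-T/44 + 1) + T) = (2*T)*((1 - T/44) + T) = (2*T)*(1 + 43*T/44) = 2*T*(1 + 43*T/44))
((3305 + 1450) - 13504) - G(√(18 + 76)) = ((3305 + 1450) - 13504) - √(18 + 76)*(44 + 43*√(18 + 76))/22 = (4755 - 13504) - √94*(44 + 43*√94)/22 = -8749 - √94*(44 + 43*√94)/22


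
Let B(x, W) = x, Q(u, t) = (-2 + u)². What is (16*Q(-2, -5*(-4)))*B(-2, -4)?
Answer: -512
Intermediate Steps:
(16*Q(-2, -5*(-4)))*B(-2, -4) = (16*(-2 - 2)²)*(-2) = (16*(-4)²)*(-2) = (16*16)*(-2) = 256*(-2) = -512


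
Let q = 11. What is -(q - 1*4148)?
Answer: 4137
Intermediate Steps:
-(q - 1*4148) = -(11 - 1*4148) = -(11 - 4148) = -1*(-4137) = 4137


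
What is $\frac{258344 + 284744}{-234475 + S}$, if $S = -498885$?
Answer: $- \frac{33943}{45835} \approx -0.74055$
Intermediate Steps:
$\frac{258344 + 284744}{-234475 + S} = \frac{258344 + 284744}{-234475 - 498885} = \frac{543088}{-733360} = 543088 \left(- \frac{1}{733360}\right) = - \frac{33943}{45835}$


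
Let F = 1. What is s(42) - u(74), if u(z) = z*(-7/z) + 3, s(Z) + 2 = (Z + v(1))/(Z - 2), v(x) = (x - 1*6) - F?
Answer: 29/10 ≈ 2.9000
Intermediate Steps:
v(x) = -7 + x (v(x) = (x - 1*6) - 1*1 = (x - 6) - 1 = (-6 + x) - 1 = -7 + x)
s(Z) = -2 + (-6 + Z)/(-2 + Z) (s(Z) = -2 + (Z + (-7 + 1))/(Z - 2) = -2 + (Z - 6)/(-2 + Z) = -2 + (-6 + Z)/(-2 + Z))
u(z) = -4 (u(z) = -7 + 3 = -4)
s(42) - u(74) = (-2 - 1*42)/(-2 + 42) - 1*(-4) = (-2 - 42)/40 + 4 = (1/40)*(-44) + 4 = -11/10 + 4 = 29/10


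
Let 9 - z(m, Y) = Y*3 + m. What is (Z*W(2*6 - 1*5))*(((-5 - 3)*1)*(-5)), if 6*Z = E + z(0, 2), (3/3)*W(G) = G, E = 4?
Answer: 980/3 ≈ 326.67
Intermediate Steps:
z(m, Y) = 9 - m - 3*Y (z(m, Y) = 9 - (Y*3 + m) = 9 - (3*Y + m) = 9 - (m + 3*Y) = 9 + (-m - 3*Y) = 9 - m - 3*Y)
W(G) = G
Z = 7/6 (Z = (4 + (9 - 1*0 - 3*2))/6 = (4 + (9 + 0 - 6))/6 = (4 + 3)/6 = (⅙)*7 = 7/6 ≈ 1.1667)
(Z*W(2*6 - 1*5))*(((-5 - 3)*1)*(-5)) = (7*(2*6 - 1*5)/6)*(((-5 - 3)*1)*(-5)) = (7*(12 - 5)/6)*(-8*1*(-5)) = ((7/6)*7)*(-8*(-5)) = (49/6)*40 = 980/3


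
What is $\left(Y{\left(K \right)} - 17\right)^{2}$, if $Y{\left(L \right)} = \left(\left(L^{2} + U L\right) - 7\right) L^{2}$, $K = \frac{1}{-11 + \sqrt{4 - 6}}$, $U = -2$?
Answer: $\frac{15236138804988724889}{52389094428262881} + \frac{17454411562770208 i \sqrt{2}}{52389094428262881} \approx 290.83 + 0.47117 i$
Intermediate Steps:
$K = \frac{1}{-11 + i \sqrt{2}}$ ($K = \frac{1}{-11 + \sqrt{-2}} = \frac{1}{-11 + i \sqrt{2}} \approx -0.089431 - 0.011498 i$)
$Y{\left(L \right)} = L^{2} \left(-7 + L^{2} - 2 L\right)$ ($Y{\left(L \right)} = \left(\left(L^{2} - 2 L\right) - 7\right) L^{2} = \left(-7 + L^{2} - 2 L\right) L^{2} = L^{2} \left(-7 + L^{2} - 2 L\right)$)
$\left(Y{\left(K \right)} - 17\right)^{2} = \left(\left(- \frac{11}{123} - \frac{i \sqrt{2}}{123}\right)^{2} \left(-7 + \left(- \frac{11}{123} - \frac{i \sqrt{2}}{123}\right)^{2} - 2 \left(- \frac{11}{123} - \frac{i \sqrt{2}}{123}\right)\right) - 17\right)^{2} = \left(\left(- \frac{11}{123} - \frac{i \sqrt{2}}{123}\right)^{2} \left(-7 + \left(- \frac{11}{123} - \frac{i \sqrt{2}}{123}\right)^{2} + \left(\frac{22}{123} + \frac{2 i \sqrt{2}}{123}\right)\right) - 17\right)^{2} = \left(\left(- \frac{11}{123} - \frac{i \sqrt{2}}{123}\right)^{2} \left(- \frac{839}{123} + \left(- \frac{11}{123} - \frac{i \sqrt{2}}{123}\right)^{2} + \frac{2 i \sqrt{2}}{123}\right) - 17\right)^{2} = \left(-17 + \left(- \frac{11}{123} - \frac{i \sqrt{2}}{123}\right)^{2} \left(- \frac{839}{123} + \left(- \frac{11}{123} - \frac{i \sqrt{2}}{123}\right)^{2} + \frac{2 i \sqrt{2}}{123}\right)\right)^{2}$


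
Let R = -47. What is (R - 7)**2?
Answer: 2916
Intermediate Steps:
(R - 7)**2 = (-47 - 7)**2 = (-54)**2 = 2916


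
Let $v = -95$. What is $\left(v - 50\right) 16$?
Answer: $-2320$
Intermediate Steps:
$\left(v - 50\right) 16 = \left(-95 - 50\right) 16 = \left(-145\right) 16 = -2320$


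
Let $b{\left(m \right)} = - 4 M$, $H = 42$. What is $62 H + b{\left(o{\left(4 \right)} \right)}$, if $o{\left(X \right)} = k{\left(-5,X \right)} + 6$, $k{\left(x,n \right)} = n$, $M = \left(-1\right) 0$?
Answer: $2604$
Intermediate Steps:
$M = 0$
$o{\left(X \right)} = 6 + X$ ($o{\left(X \right)} = X + 6 = 6 + X$)
$b{\left(m \right)} = 0$ ($b{\left(m \right)} = \left(-4\right) 0 = 0$)
$62 H + b{\left(o{\left(4 \right)} \right)} = 62 \cdot 42 + 0 = 2604 + 0 = 2604$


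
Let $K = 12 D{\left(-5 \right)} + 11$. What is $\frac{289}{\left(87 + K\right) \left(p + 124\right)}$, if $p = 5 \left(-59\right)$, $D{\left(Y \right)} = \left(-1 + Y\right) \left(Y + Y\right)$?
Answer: $- \frac{289}{139878} \approx -0.0020661$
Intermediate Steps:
$D{\left(Y \right)} = 2 Y \left(-1 + Y\right)$ ($D{\left(Y \right)} = \left(-1 + Y\right) 2 Y = 2 Y \left(-1 + Y\right)$)
$p = -295$
$K = 731$ ($K = 12 \cdot 2 \left(-5\right) \left(-1 - 5\right) + 11 = 12 \cdot 2 \left(-5\right) \left(-6\right) + 11 = 12 \cdot 60 + 11 = 720 + 11 = 731$)
$\frac{289}{\left(87 + K\right) \left(p + 124\right)} = \frac{289}{\left(87 + 731\right) \left(-295 + 124\right)} = \frac{289}{818 \left(-171\right)} = \frac{289}{-139878} = 289 \left(- \frac{1}{139878}\right) = - \frac{289}{139878}$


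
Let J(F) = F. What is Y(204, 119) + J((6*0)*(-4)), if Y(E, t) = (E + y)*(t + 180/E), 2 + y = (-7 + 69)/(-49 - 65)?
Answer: 23402354/969 ≈ 24151.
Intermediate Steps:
y = -145/57 (y = -2 + (-7 + 69)/(-49 - 65) = -2 + 62/(-114) = -2 + 62*(-1/114) = -2 - 31/57 = -145/57 ≈ -2.5439)
Y(E, t) = (-145/57 + E)*(t + 180/E) (Y(E, t) = (E - 145/57)*(t + 180/E) = (-145/57 + E)*(t + 180/E))
Y(204, 119) + J((6*0)*(-4)) = (180 - 8700/19/204 - 145/57*119 + 204*119) + (6*0)*(-4) = (180 - 8700/19*1/204 - 17255/57 + 24276) + 0*(-4) = (180 - 725/323 - 17255/57 + 24276) + 0 = 23402354/969 + 0 = 23402354/969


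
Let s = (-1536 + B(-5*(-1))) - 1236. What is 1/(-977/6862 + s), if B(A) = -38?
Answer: -6862/19283197 ≈ -0.00035585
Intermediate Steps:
s = -2810 (s = (-1536 - 38) - 1236 = -1574 - 1236 = -2810)
1/(-977/6862 + s) = 1/(-977/6862 - 2810) = 1/(-19283197/6862) = -6862/19283197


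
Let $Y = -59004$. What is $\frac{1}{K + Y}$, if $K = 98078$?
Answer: $\frac{1}{39074} \approx 2.5592 \cdot 10^{-5}$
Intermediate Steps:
$\frac{1}{K + Y} = \frac{1}{98078 - 59004} = \frac{1}{39074}$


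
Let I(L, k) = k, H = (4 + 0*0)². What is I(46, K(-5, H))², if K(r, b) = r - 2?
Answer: 49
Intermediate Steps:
H = 16 (H = (4 + 0)² = 4² = 16)
K(r, b) = -2 + r
I(46, K(-5, H))² = (-2 - 5)² = (-7)² = 49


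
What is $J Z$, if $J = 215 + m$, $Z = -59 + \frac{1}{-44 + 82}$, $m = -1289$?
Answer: $\frac{1203417}{19} \approx 63338.0$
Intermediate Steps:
$Z = - \frac{2241}{38}$ ($Z = -59 + \frac{1}{38} = - \frac{2241}{38} \approx -58.974$)
$J = -1074$ ($J = 215 - 1289 = -1074$)
$J Z = \left(-1074\right) \left(- \frac{2241}{38}\right) = \frac{1203417}{19}$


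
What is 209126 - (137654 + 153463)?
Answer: -81991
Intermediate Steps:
209126 - (137654 + 153463) = 209126 - 1*291117 = 209126 - 291117 = -81991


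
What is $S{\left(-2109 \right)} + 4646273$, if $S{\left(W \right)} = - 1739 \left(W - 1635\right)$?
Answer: $11157089$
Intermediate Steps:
$S{\left(W \right)} = 2843265 - 1739 W$ ($S{\left(W \right)} = - 1739 \left(-1635 + W\right) = 2843265 - 1739 W$)
$S{\left(-2109 \right)} + 4646273 = \left(2843265 - -3667551\right) + 4646273 = \left(2843265 + 3667551\right) + 4646273 = 6510816 + 4646273 = 11157089$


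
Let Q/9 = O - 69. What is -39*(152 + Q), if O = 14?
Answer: 13377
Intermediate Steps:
Q = -495 (Q = 9*(14 - 69) = 9*(-55) = -495)
-39*(152 + Q) = -39*(152 - 495) = -39*(-343) = 13377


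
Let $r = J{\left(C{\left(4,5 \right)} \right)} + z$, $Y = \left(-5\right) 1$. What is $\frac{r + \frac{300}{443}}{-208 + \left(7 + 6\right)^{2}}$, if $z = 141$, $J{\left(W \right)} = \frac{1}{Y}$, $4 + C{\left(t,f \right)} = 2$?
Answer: $- \frac{313372}{86385} \approx -3.6276$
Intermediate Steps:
$C{\left(t,f \right)} = -2$ ($C{\left(t,f \right)} = -4 + 2 = -2$)
$Y = -5$
$J{\left(W \right)} = - \frac{1}{5}$ ($J{\left(W \right)} = \frac{1}{-5} = - \frac{1}{5}$)
$r = \frac{704}{5}$ ($r = - \frac{1}{5} + 141 = \frac{704}{5} \approx 140.8$)
$\frac{r + \frac{300}{443}}{-208 + \left(7 + 6\right)^{2}} = \frac{\frac{704}{5} + \frac{300}{443}}{-208 + \left(7 + 6\right)^{2}} = \frac{\frac{704}{5} + 300 \cdot \frac{1}{443}}{-208 + 13^{2}} = \frac{\frac{704}{5} + \frac{300}{443}}{-208 + 169} = \frac{313372}{2215 \left(-39\right)} = \frac{313372}{2215} \left(- \frac{1}{39}\right) = - \frac{313372}{86385}$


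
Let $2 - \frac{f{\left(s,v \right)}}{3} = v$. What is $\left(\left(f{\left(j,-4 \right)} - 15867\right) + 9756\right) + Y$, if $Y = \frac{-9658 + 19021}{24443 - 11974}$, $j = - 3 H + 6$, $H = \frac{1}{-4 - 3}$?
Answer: $- \frac{75964254}{12469} \approx -6092.3$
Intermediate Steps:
$H = - \frac{1}{7}$ ($H = \frac{1}{-7} = - \frac{1}{7} \approx -0.14286$)
$j = \frac{45}{7}$ ($j = \left(-3\right) \left(- \frac{1}{7}\right) + 6 = \frac{3}{7} + 6 = \frac{45}{7} \approx 6.4286$)
$f{\left(s,v \right)} = 6 - 3 v$
$Y = \frac{9363}{12469} \approx 0.7509$
$\left(\left(f{\left(j,-4 \right)} - 15867\right) + 9756\right) + Y = \left(\left(\left(6 - -12\right) - 15867\right) + 9756\right) + \frac{9363}{12469} = \left(\left(\left(6 + 12\right) - 15867\right) + 9756\right) + \frac{9363}{12469} = \left(\left(18 - 15867\right) + 9756\right) + \frac{9363}{12469} = \left(-15849 + 9756\right) + \frac{9363}{12469} = -6093 + \frac{9363}{12469} = - \frac{75964254}{12469}$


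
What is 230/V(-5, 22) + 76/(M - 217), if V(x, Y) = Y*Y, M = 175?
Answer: -6781/5082 ≈ -1.3343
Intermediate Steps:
V(x, Y) = Y**2
230/V(-5, 22) + 76/(M - 217) = 230/(22**2) + 76/(175 - 217) = 230/484 + 76/(-42) = 230*(1/484) + 76*(-1/42) = 115/242 - 38/21 = -6781/5082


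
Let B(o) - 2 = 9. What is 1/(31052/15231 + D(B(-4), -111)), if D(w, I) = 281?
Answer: 15231/4310963 ≈ 0.0035331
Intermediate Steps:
B(o) = 11 (B(o) = 2 + 9 = 11)
1/(31052/15231 + D(B(-4), -111)) = 1/(31052/15231 + 281) = 1/(4310963/15231) = 15231/4310963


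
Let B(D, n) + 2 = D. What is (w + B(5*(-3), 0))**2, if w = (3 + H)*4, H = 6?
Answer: 361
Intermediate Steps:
B(D, n) = -2 + D
w = 36 (w = (3 + 6)*4 = 9*4 = 36)
(w + B(5*(-3), 0))**2 = (36 + (-2 + 5*(-3)))**2 = (36 + (-2 - 15))**2 = (36 - 17)**2 = 19**2 = 361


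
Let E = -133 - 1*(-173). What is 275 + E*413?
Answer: 16795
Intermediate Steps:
E = 40 (E = -133 + 173 = 40)
275 + E*413 = 275 + 40*413 = 275 + 16520 = 16795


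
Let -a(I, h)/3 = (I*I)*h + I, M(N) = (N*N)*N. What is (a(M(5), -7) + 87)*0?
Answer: 0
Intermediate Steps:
M(N) = N**3 (M(N) = N**2*N = N**3)
a(I, h) = -3*I - 3*h*I**2 (a(I, h) = -3*((I*I)*h + I) = -3*(I**2*h + I) = -3*(h*I**2 + I) = -3*(I + h*I**2) = -3*I - 3*h*I**2)
(a(M(5), -7) + 87)*0 = (-3*5**3*(1 + 5**3*(-7)) + 87)*0 = (-3*125*(1 + 125*(-7)) + 87)*0 = (-3*125*(1 - 875) + 87)*0 = (-3*125*(-874) + 87)*0 = (327750 + 87)*0 = 327837*0 = 0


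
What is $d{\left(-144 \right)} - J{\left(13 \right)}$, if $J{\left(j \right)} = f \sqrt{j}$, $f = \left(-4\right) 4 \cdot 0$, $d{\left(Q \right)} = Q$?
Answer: $-144$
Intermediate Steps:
$f = 0$ ($f = \left(-16\right) 0 = 0$)
$J{\left(j \right)} = 0$ ($J{\left(j \right)} = 0 \sqrt{j} = 0$)
$d{\left(-144 \right)} - J{\left(13 \right)} = -144 - 0 = -144 + 0 = -144$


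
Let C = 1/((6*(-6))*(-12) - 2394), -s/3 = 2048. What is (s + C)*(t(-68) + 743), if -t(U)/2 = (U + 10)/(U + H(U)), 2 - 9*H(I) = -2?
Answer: -1358244055075/298224 ≈ -4.5544e+6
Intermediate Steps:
s = -6144 (s = -3*2048 = -6144)
H(I) = 4/9 (H(I) = 2/9 - 1/9*(-2) = 2/9 + 2/9 = 4/9)
t(U) = -2*(10 + U)/(4/9 + U) (t(U) = -2*(U + 10)/(U + 4/9) = -2*(10 + U)/(4/9 + U))
C = -1/1962 (C = 1/(-36*(-12) - 2394) = 1/(432 - 2394) = 1/(-1962) = -1/1962 ≈ -0.00050968)
(s + C)*(t(-68) + 743) = (-6144 - 1/1962)*(18*(-10 - 1*(-68))/(4 + 9*(-68)) + 743) = -12054529*(18*(-10 + 68)/(4 - 612) + 743)/1962 = -12054529*(18*58/(-608) + 743)/1962 = -12054529*(18*(-1/608)*58 + 743)/1962 = -12054529*(-261/152 + 743)/1962 = -12054529/1962*112675/152 = -1358244055075/298224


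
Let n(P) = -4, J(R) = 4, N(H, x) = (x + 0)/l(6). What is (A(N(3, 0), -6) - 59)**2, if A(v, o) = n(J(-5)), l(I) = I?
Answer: 3969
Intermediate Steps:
N(H, x) = x/6 (N(H, x) = (x + 0)/6 = x*(1/6) = x/6)
A(v, o) = -4
(A(N(3, 0), -6) - 59)**2 = (-4 - 59)**2 = (-63)**2 = 3969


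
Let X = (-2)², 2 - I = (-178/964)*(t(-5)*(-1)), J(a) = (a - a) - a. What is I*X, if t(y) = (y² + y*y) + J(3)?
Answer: -6438/241 ≈ -26.714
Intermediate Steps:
J(a) = -a (J(a) = 0 - a = -a)
t(y) = -3 + 2*y² (t(y) = (y² + y*y) - 1*3 = (y² + y²) - 3 = 2*y² - 3 = -3 + 2*y²)
I = -3219/482 (I = 2 - (-178/964)*(-3 + 2*(-5)²)*(-1) = 2 - (-178*1/964)*(-3 + 2*25)*(-1) = 2 - (-89)*(-3 + 50)*(-1)/482 = 2 - (-89)*47*(-1)/482 = 2 - (-89)*(-47)/482 = 2 - 1*4183/482 = 2 - 4183/482 = -3219/482 ≈ -6.6784)
X = 4
I*X = -3219/482*4 = -6438/241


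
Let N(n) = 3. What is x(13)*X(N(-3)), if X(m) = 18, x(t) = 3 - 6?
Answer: -54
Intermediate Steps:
x(t) = -3
x(13)*X(N(-3)) = -3*18 = -54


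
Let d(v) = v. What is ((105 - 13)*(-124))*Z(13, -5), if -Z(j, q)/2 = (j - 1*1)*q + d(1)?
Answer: -1346144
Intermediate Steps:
Z(j, q) = -2 - 2*q*(-1 + j) (Z(j, q) = -2*((j - 1*1)*q + 1) = -2*((j - 1)*q + 1) = -2*((-1 + j)*q + 1) = -2*(q*(-1 + j) + 1) = -2*(1 + q*(-1 + j)) = -2 - 2*q*(-1 + j))
((105 - 13)*(-124))*Z(13, -5) = ((105 - 13)*(-124))*(-2 + 2*(-5) - 2*13*(-5)) = (92*(-124))*(-2 - 10 + 130) = -11408*118 = -1346144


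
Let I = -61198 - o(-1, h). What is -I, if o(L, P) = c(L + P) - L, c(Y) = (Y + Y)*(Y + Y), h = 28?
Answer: 64115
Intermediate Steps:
c(Y) = 4*Y**2 (c(Y) = (2*Y)*(2*Y) = 4*Y**2)
o(L, P) = -L + 4*(L + P)**2 (o(L, P) = 4*(L + P)**2 - L = -L + 4*(L + P)**2)
I = -64115 (I = -61198 - (-1*(-1) + 4*(-1 + 28)**2) = -61198 - (1 + 4*27**2) = -61198 - (1 + 4*729) = -61198 - (1 + 2916) = -61198 - 1*2917 = -61198 - 2917 = -64115)
-I = -1*(-64115) = 64115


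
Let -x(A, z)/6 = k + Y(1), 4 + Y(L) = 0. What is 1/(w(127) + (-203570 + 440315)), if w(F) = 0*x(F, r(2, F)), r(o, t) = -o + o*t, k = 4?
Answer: 1/236745 ≈ 4.2240e-6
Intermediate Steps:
Y(L) = -4 (Y(L) = -4 + 0 = -4)
x(A, z) = 0 (x(A, z) = -6*(4 - 4) = -6*0 = 0)
w(F) = 0 (w(F) = 0*0 = 0)
1/(w(127) + (-203570 + 440315)) = 1/(0 + (-203570 + 440315)) = 1/(0 + 236745) = 1/236745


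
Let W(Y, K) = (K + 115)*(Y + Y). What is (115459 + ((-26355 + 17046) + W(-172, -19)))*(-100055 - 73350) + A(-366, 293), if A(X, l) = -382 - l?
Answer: -12680414705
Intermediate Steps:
W(Y, K) = 2*Y*(115 + K) (W(Y, K) = (115 + K)*(2*Y) = 2*Y*(115 + K))
(115459 + ((-26355 + 17046) + W(-172, -19)))*(-100055 - 73350) + A(-366, 293) = (115459 + ((-26355 + 17046) + 2*(-172)*(115 - 19)))*(-100055 - 73350) + (-382 - 1*293) = (115459 + (-9309 + 2*(-172)*96))*(-173405) + (-382 - 293) = (115459 + (-9309 - 33024))*(-173405) - 675 = (115459 - 42333)*(-173405) - 675 = 73126*(-173405) - 675 = -12680414030 - 675 = -12680414705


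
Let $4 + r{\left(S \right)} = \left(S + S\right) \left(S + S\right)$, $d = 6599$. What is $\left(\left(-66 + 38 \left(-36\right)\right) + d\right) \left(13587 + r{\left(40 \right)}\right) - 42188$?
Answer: $103170007$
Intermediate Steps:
$r{\left(S \right)} = -4 + 4 S^{2}$ ($r{\left(S \right)} = -4 + \left(S + S\right) \left(S + S\right) = -4 + 2 S 2 S = -4 + 4 S^{2}$)
$\left(\left(-66 + 38 \left(-36\right)\right) + d\right) \left(13587 + r{\left(40 \right)}\right) - 42188 = \left(\left(-66 + 38 \left(-36\right)\right) + 6599\right) \left(13587 - \left(4 - 4 \cdot 40^{2}\right)\right) - 42188 = \left(\left(-66 - 1368\right) + 6599\right) \left(13587 + \left(-4 + 4 \cdot 1600\right)\right) - 42188 = \left(-1434 + 6599\right) \left(13587 + \left(-4 + 6400\right)\right) - 42188 = 5165 \left(13587 + 6396\right) - 42188 = 5165 \cdot 19983 - 42188 = 103212195 - 42188 = 103170007$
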